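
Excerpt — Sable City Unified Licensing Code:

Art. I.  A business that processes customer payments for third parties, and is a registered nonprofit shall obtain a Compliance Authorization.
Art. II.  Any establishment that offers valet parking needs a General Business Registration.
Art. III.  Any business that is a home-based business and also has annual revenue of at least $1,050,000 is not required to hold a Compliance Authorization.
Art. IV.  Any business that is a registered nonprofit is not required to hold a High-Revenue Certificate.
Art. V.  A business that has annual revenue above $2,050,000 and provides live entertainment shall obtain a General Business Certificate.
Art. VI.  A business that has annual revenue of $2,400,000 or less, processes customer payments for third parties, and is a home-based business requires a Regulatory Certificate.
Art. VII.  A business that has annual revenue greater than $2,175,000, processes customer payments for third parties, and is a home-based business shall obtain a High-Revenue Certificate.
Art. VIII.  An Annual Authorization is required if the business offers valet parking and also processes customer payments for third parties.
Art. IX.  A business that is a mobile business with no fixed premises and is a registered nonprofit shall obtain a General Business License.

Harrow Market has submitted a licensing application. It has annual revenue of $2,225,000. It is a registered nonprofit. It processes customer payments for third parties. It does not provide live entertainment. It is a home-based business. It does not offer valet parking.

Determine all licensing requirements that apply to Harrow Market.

Regulatory Certificate

Art. I. processes customer payments for third parties; is a registered nonprofit → Compliance Authorization required.
Art. II. does not offer valet parking → General Business Registration not required.
Art. III. is a home-based business; revenue $2,225,000 ≥ $1,050,000 → exempt from Compliance Authorization.
Art. IV. is a registered nonprofit → exempt from High-Revenue Certificate.
Art. V. revenue $2,225,000 > $2,050,000; does not provide live entertainment → General Business Certificate not required.
Art. VI. revenue $2,225,000 ≤ $2,400,000; processes customer payments for third parties; is a home-based business → Regulatory Certificate required.
Art. VII. revenue $2,225,000 > $2,175,000; processes customer payments for third parties; is a home-based business → High-Revenue Certificate required.
Art. VIII. does not offer valet parking; processes customer payments for third parties → Annual Authorization not required.
Art. IX. is a home-based business (not: is a mobile business with no fixed premises); is a registered nonprofit → General Business License not required.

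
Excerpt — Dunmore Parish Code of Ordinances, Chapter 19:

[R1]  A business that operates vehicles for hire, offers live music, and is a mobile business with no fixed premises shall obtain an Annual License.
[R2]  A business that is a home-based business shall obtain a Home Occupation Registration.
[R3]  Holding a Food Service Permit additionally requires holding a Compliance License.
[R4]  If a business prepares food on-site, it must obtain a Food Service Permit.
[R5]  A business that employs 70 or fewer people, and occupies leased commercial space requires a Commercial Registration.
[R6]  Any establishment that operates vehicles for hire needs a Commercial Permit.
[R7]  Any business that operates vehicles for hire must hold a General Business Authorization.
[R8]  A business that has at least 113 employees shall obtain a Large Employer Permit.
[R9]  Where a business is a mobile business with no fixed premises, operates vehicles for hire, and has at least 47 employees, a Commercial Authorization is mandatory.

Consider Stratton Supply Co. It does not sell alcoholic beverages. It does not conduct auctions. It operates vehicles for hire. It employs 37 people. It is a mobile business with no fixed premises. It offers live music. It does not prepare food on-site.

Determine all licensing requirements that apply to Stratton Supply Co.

[R1] operates vehicles for hire; offers live music; is a mobile business with no fixed premises → Annual License required.
[R2] is a mobile business with no fixed premises (not: is a home-based business) → Home Occupation Registration not required.
[R3] Food Service Permit is not required → no effect.
[R4] does not prepare food on-site → Food Service Permit not required.
[R5] employees 37 ≤ 70; is a mobile business with no fixed premises (not: occupies leased commercial space) → Commercial Registration not required.
[R6] operates vehicles for hire → Commercial Permit required.
[R7] operates vehicles for hire → General Business Authorization required.
[R8] employees 37 < 113 → Large Employer Permit not required.
[R9] is a mobile business with no fixed premises; operates vehicles for hire; employees 37 < 47 → Commercial Authorization not required.

Annual License, Commercial Permit, General Business Authorization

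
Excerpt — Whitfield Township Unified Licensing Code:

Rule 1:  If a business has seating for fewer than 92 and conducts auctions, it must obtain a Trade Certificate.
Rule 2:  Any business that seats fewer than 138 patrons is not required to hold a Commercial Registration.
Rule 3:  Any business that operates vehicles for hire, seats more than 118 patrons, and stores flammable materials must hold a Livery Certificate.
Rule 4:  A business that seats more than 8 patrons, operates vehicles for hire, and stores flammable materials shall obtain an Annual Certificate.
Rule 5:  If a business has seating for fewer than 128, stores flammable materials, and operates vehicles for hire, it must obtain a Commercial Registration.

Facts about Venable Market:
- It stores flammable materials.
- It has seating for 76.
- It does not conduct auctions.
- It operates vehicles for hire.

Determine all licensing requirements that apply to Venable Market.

Annual Certificate

Rule 1: seating 76 < 92; does not conduct auctions → Trade Certificate not required.
Rule 2: seating 76 < 138 → exempt from Commercial Registration.
Rule 3: operates vehicles for hire; seating 76 ≤ 118; stores flammable materials → Livery Certificate not required.
Rule 4: seating 76 > 8; operates vehicles for hire; stores flammable materials → Annual Certificate required.
Rule 5: seating 76 < 128; stores flammable materials; operates vehicles for hire → Commercial Registration required.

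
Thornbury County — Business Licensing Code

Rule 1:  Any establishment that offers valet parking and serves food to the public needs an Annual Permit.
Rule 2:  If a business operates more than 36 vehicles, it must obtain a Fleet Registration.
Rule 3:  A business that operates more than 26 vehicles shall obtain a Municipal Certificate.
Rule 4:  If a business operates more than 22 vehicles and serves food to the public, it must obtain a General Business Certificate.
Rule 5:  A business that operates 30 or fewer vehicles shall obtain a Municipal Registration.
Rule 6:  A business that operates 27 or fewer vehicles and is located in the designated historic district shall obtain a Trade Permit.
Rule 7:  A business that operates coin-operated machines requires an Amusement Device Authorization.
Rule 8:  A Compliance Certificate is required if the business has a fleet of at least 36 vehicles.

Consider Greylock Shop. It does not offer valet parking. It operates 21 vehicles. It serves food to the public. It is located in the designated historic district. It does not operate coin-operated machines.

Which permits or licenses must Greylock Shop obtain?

Municipal Registration, Trade Permit

Rule 1: does not offer valet parking; serves food to the public → Annual Permit not required.
Rule 2: vehicles 21 ≤ 36 → Fleet Registration not required.
Rule 3: vehicles 21 ≤ 26 → Municipal Certificate not required.
Rule 4: vehicles 21 ≤ 22; serves food to the public → General Business Certificate not required.
Rule 5: vehicles 21 ≤ 30 → Municipal Registration required.
Rule 6: vehicles 21 ≤ 27; is located in the designated historic district → Trade Permit required.
Rule 7: does not operate coin-operated machines → Amusement Device Authorization not required.
Rule 8: vehicles 21 < 36 → Compliance Certificate not required.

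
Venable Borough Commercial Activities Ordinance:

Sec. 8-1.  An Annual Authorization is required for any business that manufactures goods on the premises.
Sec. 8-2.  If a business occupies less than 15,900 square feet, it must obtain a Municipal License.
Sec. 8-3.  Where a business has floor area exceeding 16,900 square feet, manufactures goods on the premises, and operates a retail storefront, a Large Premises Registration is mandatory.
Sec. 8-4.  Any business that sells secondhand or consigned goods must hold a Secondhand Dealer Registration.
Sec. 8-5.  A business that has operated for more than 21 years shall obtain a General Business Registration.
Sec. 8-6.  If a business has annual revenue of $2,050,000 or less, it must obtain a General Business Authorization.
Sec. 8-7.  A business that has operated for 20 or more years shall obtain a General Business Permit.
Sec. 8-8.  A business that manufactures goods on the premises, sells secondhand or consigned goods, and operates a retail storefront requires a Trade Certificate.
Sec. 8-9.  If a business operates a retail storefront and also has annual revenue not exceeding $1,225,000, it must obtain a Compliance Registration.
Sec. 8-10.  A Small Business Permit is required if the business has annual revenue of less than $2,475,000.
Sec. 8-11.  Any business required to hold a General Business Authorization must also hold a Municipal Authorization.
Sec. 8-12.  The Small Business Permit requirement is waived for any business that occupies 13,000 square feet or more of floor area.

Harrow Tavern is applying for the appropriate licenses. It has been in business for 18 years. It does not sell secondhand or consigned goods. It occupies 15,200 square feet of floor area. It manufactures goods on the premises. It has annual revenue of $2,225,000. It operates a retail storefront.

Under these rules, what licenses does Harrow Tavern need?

Sec. 8-1. manufactures goods on the premises → Annual Authorization required.
Sec. 8-2. floor area 15,200 square feet < 15,900 square feet → Municipal License required.
Sec. 8-3. floor area 15,200 square feet ≤ 16,900 square feet; manufactures goods on the premises; operates a retail storefront → Large Premises Registration not required.
Sec. 8-4. does not sell secondhand or consigned goods → Secondhand Dealer Registration not required.
Sec. 8-5. years in business 18 ≤ 21 → General Business Registration not required.
Sec. 8-6. revenue $2,225,000 > $2,050,000 → General Business Authorization not required.
Sec. 8-7. years in business 18 < 20 → General Business Permit not required.
Sec. 8-8. manufactures goods on the premises; does not sell secondhand or consigned goods; operates a retail storefront → Trade Certificate not required.
Sec. 8-9. operates a retail storefront; revenue $2,225,000 > $1,225,000 → Compliance Registration not required.
Sec. 8-10. revenue $2,225,000 < $2,475,000 → Small Business Permit required.
Sec. 8-11. General Business Authorization is not required → no effect.
Sec. 8-12. floor area 15,200 square feet ≥ 13,000 square feet → exempt from Small Business Permit.

Annual Authorization, Municipal License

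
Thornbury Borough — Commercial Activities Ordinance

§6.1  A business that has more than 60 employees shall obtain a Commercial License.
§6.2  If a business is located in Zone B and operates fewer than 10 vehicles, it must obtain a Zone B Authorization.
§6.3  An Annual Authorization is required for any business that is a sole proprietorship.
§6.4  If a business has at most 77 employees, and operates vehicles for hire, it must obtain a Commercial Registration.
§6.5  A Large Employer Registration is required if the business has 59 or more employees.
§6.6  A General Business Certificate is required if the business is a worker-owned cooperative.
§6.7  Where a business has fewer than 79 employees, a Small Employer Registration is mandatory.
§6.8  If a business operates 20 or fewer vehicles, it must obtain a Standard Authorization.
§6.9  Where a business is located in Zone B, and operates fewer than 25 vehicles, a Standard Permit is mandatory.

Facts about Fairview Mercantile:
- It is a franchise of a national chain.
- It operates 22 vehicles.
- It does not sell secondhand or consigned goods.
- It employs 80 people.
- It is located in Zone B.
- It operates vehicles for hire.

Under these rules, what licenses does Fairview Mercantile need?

§6.1 employees 80 > 60 → Commercial License required.
§6.2 is located in Zone B; vehicles 22 ≥ 10 → Zone B Authorization not required.
§6.3 is a franchise of a national chain (not: is a sole proprietorship) → Annual Authorization not required.
§6.4 employees 80 > 77; operates vehicles for hire → Commercial Registration not required.
§6.5 employees 80 ≥ 59 → Large Employer Registration required.
§6.6 is a franchise of a national chain (not: is a worker-owned cooperative) → General Business Certificate not required.
§6.7 employees 80 ≥ 79 → Small Employer Registration not required.
§6.8 vehicles 22 > 20 → Standard Authorization not required.
§6.9 is located in Zone B; vehicles 22 < 25 → Standard Permit required.

Commercial License, Large Employer Registration, Standard Permit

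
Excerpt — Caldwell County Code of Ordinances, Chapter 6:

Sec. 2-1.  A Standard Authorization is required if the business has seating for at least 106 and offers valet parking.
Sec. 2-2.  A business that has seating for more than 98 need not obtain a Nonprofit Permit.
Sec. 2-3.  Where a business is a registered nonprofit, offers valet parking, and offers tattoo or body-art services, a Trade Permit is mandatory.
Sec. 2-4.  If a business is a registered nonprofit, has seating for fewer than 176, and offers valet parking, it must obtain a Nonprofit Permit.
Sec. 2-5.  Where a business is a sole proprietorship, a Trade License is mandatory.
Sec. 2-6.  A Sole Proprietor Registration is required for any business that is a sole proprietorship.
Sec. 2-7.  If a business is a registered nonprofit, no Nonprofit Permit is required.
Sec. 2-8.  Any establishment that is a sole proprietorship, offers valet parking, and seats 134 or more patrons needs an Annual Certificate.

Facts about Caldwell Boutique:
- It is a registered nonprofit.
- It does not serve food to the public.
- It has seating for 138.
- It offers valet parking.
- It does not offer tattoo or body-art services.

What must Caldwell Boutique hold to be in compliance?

Sec. 2-1. seating 138 ≥ 106; offers valet parking → Standard Authorization required.
Sec. 2-2. seating 138 > 98 → exempt from Nonprofit Permit.
Sec. 2-3. is a registered nonprofit; offers valet parking; does not offer tattoo or body-art services → Trade Permit not required.
Sec. 2-4. is a registered nonprofit; seating 138 < 176; offers valet parking → Nonprofit Permit required.
Sec. 2-5. is a registered nonprofit (not: is a sole proprietorship) → Trade License not required.
Sec. 2-6. is a registered nonprofit (not: is a sole proprietorship) → Sole Proprietor Registration not required.
Sec. 2-7. is a registered nonprofit → exempt from Nonprofit Permit.
Sec. 2-8. is a registered nonprofit (not: is a sole proprietorship); offers valet parking; seating 138 ≥ 134 → Annual Certificate not required.

Standard Authorization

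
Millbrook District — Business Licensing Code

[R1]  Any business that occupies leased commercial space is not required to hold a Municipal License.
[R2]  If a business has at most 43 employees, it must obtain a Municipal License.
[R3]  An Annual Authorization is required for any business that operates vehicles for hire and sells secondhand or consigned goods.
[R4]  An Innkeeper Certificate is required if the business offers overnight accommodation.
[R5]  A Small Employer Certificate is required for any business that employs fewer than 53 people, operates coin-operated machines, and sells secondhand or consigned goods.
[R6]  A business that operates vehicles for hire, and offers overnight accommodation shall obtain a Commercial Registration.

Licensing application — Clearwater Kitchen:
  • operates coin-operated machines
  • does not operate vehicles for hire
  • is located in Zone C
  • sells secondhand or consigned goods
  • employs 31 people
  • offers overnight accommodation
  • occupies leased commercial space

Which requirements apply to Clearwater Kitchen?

[R1] occupies leased commercial space → exempt from Municipal License.
[R2] employees 31 ≤ 43 → Municipal License required.
[R3] does not operate vehicles for hire; sells secondhand or consigned goods → Annual Authorization not required.
[R4] offers overnight accommodation → Innkeeper Certificate required.
[R5] employees 31 < 53; operates coin-operated machines; sells secondhand or consigned goods → Small Employer Certificate required.
[R6] does not operate vehicles for hire; offers overnight accommodation → Commercial Registration not required.

Innkeeper Certificate, Small Employer Certificate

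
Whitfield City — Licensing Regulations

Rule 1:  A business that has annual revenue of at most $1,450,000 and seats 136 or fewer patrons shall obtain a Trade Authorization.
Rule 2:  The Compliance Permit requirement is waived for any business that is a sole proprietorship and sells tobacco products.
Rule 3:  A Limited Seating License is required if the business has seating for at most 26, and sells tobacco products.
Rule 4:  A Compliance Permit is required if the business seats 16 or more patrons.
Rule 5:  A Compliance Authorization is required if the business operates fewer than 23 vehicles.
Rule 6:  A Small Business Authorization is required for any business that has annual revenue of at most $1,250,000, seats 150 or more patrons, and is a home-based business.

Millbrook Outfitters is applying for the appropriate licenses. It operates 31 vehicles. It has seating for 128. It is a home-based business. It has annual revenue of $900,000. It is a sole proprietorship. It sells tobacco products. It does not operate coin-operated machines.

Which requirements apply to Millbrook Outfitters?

Trade Authorization

Rule 1: revenue $900,000 ≤ $1,450,000; seating 128 ≤ 136 → Trade Authorization required.
Rule 2: is a sole proprietorship; sells tobacco products → exempt from Compliance Permit.
Rule 3: seating 128 > 26; sells tobacco products → Limited Seating License not required.
Rule 4: seating 128 ≥ 16 → Compliance Permit required.
Rule 5: vehicles 31 ≥ 23 → Compliance Authorization not required.
Rule 6: revenue $900,000 ≤ $1,250,000; seating 128 < 150; is a home-based business → Small Business Authorization not required.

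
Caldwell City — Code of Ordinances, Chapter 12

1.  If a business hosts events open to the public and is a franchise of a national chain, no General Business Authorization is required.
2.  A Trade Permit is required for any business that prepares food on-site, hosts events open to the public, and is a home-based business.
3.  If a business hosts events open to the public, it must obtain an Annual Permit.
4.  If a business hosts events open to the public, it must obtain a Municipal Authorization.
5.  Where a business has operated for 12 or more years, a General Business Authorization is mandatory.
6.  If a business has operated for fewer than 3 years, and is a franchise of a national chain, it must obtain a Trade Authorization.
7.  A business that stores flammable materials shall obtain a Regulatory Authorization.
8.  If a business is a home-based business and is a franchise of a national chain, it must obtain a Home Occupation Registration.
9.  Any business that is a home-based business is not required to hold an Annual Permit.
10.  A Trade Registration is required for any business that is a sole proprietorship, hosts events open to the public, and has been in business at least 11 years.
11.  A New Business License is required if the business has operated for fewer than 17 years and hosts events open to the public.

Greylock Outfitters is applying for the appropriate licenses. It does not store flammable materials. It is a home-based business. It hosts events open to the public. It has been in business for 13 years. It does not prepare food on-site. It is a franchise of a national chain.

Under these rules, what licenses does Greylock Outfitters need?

Home Occupation Registration, Municipal Authorization, New Business License

1. hosts events open to the public; is a franchise of a national chain → exempt from General Business Authorization.
2. does not prepare food on-site; hosts events open to the public; is a home-based business → Trade Permit not required.
3. hosts events open to the public → Annual Permit required.
4. hosts events open to the public → Municipal Authorization required.
5. years in business 13 ≥ 12 → General Business Authorization required.
6. years in business 13 ≥ 3; is a franchise of a national chain → Trade Authorization not required.
7. does not store flammable materials → Regulatory Authorization not required.
8. is a home-based business; is a franchise of a national chain → Home Occupation Registration required.
9. is a home-based business → exempt from Annual Permit.
10. is a franchise of a national chain (not: is a sole proprietorship); hosts events open to the public; years in business 13 ≥ 11 → Trade Registration not required.
11. years in business 13 < 17; hosts events open to the public → New Business License required.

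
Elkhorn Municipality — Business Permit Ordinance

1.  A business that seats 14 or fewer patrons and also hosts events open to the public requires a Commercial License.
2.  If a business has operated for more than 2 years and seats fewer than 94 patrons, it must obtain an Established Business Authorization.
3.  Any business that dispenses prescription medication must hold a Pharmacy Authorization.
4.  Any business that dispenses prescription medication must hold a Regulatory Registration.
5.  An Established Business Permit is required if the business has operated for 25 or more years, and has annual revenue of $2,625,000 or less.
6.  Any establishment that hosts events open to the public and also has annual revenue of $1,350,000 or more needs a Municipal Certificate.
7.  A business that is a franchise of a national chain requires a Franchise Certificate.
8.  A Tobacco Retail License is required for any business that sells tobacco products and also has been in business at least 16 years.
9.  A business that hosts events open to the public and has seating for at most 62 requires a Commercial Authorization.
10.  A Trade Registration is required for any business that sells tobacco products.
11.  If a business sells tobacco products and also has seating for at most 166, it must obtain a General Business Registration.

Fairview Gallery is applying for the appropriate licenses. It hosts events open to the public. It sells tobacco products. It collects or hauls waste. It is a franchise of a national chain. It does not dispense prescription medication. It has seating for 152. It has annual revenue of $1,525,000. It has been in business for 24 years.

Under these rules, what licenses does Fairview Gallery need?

1. seating 152 > 14; hosts events open to the public → Commercial License not required.
2. years in business 24 > 2; seating 152 ≥ 94 → Established Business Authorization not required.
3. does not dispense prescription medication → Pharmacy Authorization not required.
4. does not dispense prescription medication → Regulatory Registration not required.
5. years in business 24 < 25; revenue $1,525,000 ≤ $2,625,000 → Established Business Permit not required.
6. hosts events open to the public; revenue $1,525,000 ≥ $1,350,000 → Municipal Certificate required.
7. is a franchise of a national chain → Franchise Certificate required.
8. sells tobacco products; years in business 24 ≥ 16 → Tobacco Retail License required.
9. hosts events open to the public; seating 152 > 62 → Commercial Authorization not required.
10. sells tobacco products → Trade Registration required.
11. sells tobacco products; seating 152 ≤ 166 → General Business Registration required.

Franchise Certificate, General Business Registration, Municipal Certificate, Tobacco Retail License, Trade Registration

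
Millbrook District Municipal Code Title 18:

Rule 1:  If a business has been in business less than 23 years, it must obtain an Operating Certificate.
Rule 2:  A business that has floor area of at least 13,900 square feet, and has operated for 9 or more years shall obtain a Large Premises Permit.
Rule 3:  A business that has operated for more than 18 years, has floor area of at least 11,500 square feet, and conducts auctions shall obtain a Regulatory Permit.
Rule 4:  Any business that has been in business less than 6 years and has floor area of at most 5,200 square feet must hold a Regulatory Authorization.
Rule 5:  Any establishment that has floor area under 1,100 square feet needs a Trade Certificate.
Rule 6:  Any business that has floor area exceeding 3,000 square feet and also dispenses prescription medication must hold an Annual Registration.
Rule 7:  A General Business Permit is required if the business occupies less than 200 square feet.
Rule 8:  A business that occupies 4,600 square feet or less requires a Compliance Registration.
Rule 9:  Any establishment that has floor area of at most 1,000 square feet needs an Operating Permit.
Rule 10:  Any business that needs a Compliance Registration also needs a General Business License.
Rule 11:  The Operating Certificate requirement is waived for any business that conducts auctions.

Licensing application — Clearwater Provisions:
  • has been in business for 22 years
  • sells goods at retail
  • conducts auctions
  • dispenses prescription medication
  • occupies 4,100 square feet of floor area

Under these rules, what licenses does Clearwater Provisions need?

Rule 1: years in business 22 < 23 → Operating Certificate required.
Rule 2: floor area 4,100 square feet < 13,900 square feet; years in business 22 ≥ 9 → Large Premises Permit not required.
Rule 3: years in business 22 > 18; floor area 4,100 square feet < 11,500 square feet; conducts auctions → Regulatory Permit not required.
Rule 4: years in business 22 ≥ 6; floor area 4,100 square feet ≤ 5,200 square feet → Regulatory Authorization not required.
Rule 5: floor area 4,100 square feet ≥ 1,100 square feet → Trade Certificate not required.
Rule 6: floor area 4,100 square feet > 3,000 square feet; dispenses prescription medication → Annual Registration required.
Rule 7: floor area 4,100 square feet ≥ 200 square feet → General Business Permit not required.
Rule 8: floor area 4,100 square feet ≤ 4,600 square feet → Compliance Registration required.
Rule 9: floor area 4,100 square feet > 1,000 square feet → Operating Permit not required.
Rule 10: Compliance Registration is required → General Business License also required.
Rule 11: conducts auctions → exempt from Operating Certificate.

Annual Registration, Compliance Registration, General Business License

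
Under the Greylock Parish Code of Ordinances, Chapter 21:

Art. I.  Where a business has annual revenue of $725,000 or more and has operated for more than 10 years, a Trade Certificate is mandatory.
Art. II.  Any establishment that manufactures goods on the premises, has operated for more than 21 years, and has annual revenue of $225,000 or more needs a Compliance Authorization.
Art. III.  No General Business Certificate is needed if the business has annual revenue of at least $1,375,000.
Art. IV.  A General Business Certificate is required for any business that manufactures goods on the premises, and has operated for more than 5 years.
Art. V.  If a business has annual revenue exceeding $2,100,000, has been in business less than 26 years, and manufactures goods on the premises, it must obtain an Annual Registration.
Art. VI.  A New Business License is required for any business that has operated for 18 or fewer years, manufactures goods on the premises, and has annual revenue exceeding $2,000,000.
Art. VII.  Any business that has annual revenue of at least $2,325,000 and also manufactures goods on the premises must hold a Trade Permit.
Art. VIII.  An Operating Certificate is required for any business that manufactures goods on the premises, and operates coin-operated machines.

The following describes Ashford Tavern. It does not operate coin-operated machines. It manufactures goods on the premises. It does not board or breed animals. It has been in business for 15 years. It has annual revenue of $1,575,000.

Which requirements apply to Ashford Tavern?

Trade Certificate

Art. I. revenue $1,575,000 ≥ $725,000; years in business 15 > 10 → Trade Certificate required.
Art. II. manufactures goods on the premises; years in business 15 ≤ 21; revenue $1,575,000 ≥ $225,000 → Compliance Authorization not required.
Art. III. revenue $1,575,000 ≥ $1,375,000 → exempt from General Business Certificate.
Art. IV. manufactures goods on the premises; years in business 15 > 5 → General Business Certificate required.
Art. V. revenue $1,575,000 ≤ $2,100,000; years in business 15 < 26; manufactures goods on the premises → Annual Registration not required.
Art. VI. years in business 15 ≤ 18; manufactures goods on the premises; revenue $1,575,000 ≤ $2,000,000 → New Business License not required.
Art. VII. revenue $1,575,000 < $2,325,000; manufactures goods on the premises → Trade Permit not required.
Art. VIII. manufactures goods on the premises; does not operate coin-operated machines → Operating Certificate not required.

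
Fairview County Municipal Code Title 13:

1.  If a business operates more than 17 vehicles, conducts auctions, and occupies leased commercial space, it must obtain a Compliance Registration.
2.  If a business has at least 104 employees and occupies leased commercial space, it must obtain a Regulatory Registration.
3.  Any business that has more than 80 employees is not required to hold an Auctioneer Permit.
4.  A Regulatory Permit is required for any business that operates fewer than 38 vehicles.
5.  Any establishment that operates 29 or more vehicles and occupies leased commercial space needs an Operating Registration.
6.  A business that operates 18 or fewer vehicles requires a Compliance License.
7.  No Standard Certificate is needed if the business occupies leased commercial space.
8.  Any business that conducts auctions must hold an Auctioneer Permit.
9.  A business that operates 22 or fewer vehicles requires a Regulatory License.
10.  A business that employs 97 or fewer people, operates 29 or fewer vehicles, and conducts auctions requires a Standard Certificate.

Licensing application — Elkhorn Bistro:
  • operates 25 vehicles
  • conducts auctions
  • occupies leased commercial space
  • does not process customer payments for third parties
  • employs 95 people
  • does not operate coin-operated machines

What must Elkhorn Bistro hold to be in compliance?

1. vehicles 25 > 17; conducts auctions; occupies leased commercial space → Compliance Registration required.
2. employees 95 < 104; occupies leased commercial space → Regulatory Registration not required.
3. employees 95 > 80 → exempt from Auctioneer Permit.
4. vehicles 25 < 38 → Regulatory Permit required.
5. vehicles 25 < 29; occupies leased commercial space → Operating Registration not required.
6. vehicles 25 > 18 → Compliance License not required.
7. occupies leased commercial space → exempt from Standard Certificate.
8. conducts auctions → Auctioneer Permit required.
9. vehicles 25 > 22 → Regulatory License not required.
10. employees 95 ≤ 97; vehicles 25 ≤ 29; conducts auctions → Standard Certificate required.

Compliance Registration, Regulatory Permit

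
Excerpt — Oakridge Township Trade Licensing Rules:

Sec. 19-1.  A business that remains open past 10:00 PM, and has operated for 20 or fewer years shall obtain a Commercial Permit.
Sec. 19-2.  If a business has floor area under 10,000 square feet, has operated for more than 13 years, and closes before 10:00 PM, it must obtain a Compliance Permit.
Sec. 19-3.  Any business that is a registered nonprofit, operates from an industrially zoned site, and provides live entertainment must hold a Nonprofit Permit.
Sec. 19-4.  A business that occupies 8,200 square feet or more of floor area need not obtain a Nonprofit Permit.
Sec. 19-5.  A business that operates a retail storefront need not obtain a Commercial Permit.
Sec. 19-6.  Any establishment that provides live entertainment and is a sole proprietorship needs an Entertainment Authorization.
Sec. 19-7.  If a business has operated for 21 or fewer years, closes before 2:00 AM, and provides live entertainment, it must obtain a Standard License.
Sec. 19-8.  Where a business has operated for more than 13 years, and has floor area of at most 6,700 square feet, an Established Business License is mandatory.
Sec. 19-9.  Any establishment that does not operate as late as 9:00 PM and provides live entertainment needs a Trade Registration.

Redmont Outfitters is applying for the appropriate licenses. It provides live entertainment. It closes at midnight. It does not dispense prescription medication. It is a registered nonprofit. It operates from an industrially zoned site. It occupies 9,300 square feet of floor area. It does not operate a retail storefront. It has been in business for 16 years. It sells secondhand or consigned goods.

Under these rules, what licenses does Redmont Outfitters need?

Sec. 19-1. closes midnight, after 10:00 PM; years in business 16 ≤ 20 → Commercial Permit required.
Sec. 19-2. floor area 9,300 square feet < 10,000 square feet; years in business 16 > 13; closes midnight, after 10:00 PM → Compliance Permit not required.
Sec. 19-3. is a registered nonprofit; operates from an industrially zoned site; provides live entertainment → Nonprofit Permit required.
Sec. 19-4. floor area 9,300 square feet ≥ 8,200 square feet → exempt from Nonprofit Permit.
Sec. 19-5. does not operate a retail storefront → Commercial Permit exemption does not apply.
Sec. 19-6. provides live entertainment; is a registered nonprofit (not: is a sole proprietorship) → Entertainment Authorization not required.
Sec. 19-7. years in business 16 ≤ 21; closes midnight, at/before 2:00 AM; provides live entertainment → Standard License required.
Sec. 19-8. years in business 16 > 13; floor area 9,300 square feet > 6,700 square feet → Established Business License not required.
Sec. 19-9. closes midnight, after 9:00 PM; provides live entertainment → Trade Registration not required.

Commercial Permit, Standard License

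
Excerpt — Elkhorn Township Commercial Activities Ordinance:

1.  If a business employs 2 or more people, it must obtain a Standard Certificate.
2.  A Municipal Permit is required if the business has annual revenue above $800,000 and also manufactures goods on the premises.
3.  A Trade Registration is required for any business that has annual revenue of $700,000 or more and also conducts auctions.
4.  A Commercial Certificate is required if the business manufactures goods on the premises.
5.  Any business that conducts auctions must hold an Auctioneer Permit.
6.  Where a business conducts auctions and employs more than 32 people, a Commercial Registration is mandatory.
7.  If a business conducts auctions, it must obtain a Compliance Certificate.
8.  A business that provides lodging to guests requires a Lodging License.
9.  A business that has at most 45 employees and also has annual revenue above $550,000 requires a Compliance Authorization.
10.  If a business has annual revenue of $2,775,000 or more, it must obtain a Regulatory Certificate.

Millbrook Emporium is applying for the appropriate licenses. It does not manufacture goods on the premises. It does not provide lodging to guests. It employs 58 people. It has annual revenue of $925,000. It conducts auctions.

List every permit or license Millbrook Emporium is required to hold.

1. employees 58 ≥ 2 → Standard Certificate required.
2. revenue $925,000 > $800,000; does not manufacture goods on the premises → Municipal Permit not required.
3. revenue $925,000 ≥ $700,000; conducts auctions → Trade Registration required.
4. does not manufacture goods on the premises → Commercial Certificate not required.
5. conducts auctions → Auctioneer Permit required.
6. conducts auctions; employees 58 > 32 → Commercial Registration required.
7. conducts auctions → Compliance Certificate required.
8. does not provide lodging to guests → Lodging License not required.
9. employees 58 > 45; revenue $925,000 > $550,000 → Compliance Authorization not required.
10. revenue $925,000 < $2,775,000 → Regulatory Certificate not required.

Auctioneer Permit, Commercial Registration, Compliance Certificate, Standard Certificate, Trade Registration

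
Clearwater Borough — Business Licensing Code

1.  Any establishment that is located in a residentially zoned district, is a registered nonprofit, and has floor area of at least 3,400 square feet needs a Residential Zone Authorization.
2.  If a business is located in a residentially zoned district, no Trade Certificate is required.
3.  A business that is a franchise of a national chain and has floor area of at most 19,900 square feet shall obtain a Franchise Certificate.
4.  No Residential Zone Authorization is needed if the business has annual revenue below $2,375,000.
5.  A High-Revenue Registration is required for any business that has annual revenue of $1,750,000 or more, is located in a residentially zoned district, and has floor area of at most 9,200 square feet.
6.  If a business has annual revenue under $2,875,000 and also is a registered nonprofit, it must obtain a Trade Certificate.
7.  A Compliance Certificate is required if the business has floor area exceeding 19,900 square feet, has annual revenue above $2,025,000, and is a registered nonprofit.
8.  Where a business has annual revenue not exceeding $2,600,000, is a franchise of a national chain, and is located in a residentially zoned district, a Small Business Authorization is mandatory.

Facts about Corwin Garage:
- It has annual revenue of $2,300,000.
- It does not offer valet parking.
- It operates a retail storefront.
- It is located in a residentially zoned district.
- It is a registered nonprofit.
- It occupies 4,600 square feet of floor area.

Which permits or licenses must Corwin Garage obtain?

High-Revenue Registration

1. is located in a residentially zoned district; is a registered nonprofit; floor area 4,600 square feet ≥ 3,400 square feet → Residential Zone Authorization required.
2. is located in a residentially zoned district → exempt from Trade Certificate.
3. is a registered nonprofit (not: is a franchise of a national chain); floor area 4,600 square feet ≤ 19,900 square feet → Franchise Certificate not required.
4. revenue $2,300,000 < $2,375,000 → exempt from Residential Zone Authorization.
5. revenue $2,300,000 ≥ $1,750,000; is located in a residentially zoned district; floor area 4,600 square feet ≤ 9,200 square feet → High-Revenue Registration required.
6. revenue $2,300,000 < $2,875,000; is a registered nonprofit → Trade Certificate required.
7. floor area 4,600 square feet ≤ 19,900 square feet; revenue $2,300,000 > $2,025,000; is a registered nonprofit → Compliance Certificate not required.
8. revenue $2,300,000 ≤ $2,600,000; is a registered nonprofit (not: is a franchise of a national chain); is located in a residentially zoned district → Small Business Authorization not required.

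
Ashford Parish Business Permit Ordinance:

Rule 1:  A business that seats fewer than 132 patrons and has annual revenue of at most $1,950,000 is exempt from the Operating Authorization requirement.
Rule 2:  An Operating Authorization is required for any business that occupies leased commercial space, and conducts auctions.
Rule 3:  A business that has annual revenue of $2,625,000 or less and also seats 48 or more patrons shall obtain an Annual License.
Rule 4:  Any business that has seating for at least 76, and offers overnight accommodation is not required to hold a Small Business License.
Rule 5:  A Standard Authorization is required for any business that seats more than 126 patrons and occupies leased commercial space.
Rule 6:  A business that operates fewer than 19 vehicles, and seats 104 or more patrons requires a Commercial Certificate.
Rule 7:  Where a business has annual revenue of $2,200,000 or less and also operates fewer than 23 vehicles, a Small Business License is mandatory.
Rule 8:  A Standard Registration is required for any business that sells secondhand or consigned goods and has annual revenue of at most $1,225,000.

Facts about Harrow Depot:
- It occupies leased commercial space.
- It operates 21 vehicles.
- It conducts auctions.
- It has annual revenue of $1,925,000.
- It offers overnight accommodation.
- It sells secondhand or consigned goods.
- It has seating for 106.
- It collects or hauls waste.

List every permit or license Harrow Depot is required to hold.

Annual License

Rule 1: seating 106 < 132; revenue $1,925,000 ≤ $1,950,000 → exempt from Operating Authorization.
Rule 2: occupies leased commercial space; conducts auctions → Operating Authorization required.
Rule 3: revenue $1,925,000 ≤ $2,625,000; seating 106 ≥ 48 → Annual License required.
Rule 4: seating 106 ≥ 76; offers overnight accommodation → exempt from Small Business License.
Rule 5: seating 106 ≤ 126; occupies leased commercial space → Standard Authorization not required.
Rule 6: vehicles 21 ≥ 19; seating 106 ≥ 104 → Commercial Certificate not required.
Rule 7: revenue $1,925,000 ≤ $2,200,000; vehicles 21 < 23 → Small Business License required.
Rule 8: sells secondhand or consigned goods; revenue $1,925,000 > $1,225,000 → Standard Registration not required.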